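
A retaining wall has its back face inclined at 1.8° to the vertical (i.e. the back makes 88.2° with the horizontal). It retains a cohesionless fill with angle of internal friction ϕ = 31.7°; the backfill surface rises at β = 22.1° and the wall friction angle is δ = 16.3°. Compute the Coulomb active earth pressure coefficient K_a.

K_a = sin²(α+φ) / [sin²α · sin(α−δ) · (1 + √{sin(φ+δ)sin(φ−β) / (sin(α−δ)sin(α+β))})²].
With α = 88.2°, φ = 31.7°, δ = 16.3°, β = 22.1°: K_a = 0.4199.

0.420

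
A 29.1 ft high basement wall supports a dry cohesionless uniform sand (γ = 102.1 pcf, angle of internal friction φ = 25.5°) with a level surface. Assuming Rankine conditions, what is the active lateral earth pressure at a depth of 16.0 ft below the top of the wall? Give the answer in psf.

650 psf

K_a = (1 − sin φ)/(1 + sin φ) = 0.3981.
σ_h = K_a γ z = 0.3981 × 102.1 × 16.0 = 650.3 psf.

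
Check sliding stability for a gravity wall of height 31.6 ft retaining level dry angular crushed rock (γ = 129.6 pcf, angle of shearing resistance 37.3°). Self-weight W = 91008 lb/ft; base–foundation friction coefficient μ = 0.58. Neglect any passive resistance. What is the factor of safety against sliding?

3.33

K_a = tan²(45° − 37.3°/2) = 0.2453.
P_a = ½K_aγH² = 0.5×0.2453×129.6×31.6² = 15880 lb/ft, acting at H/3 = 10.53 ft above the base.
FS_sliding = μW / P_a = 0.58×91008 / 15880 = 3.325.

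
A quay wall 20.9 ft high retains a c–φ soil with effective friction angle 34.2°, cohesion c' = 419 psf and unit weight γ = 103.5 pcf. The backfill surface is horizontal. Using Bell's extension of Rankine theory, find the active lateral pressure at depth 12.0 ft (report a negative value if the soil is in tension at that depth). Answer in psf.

-95.5 psf

K_a = (1 − sin φ)/(1 + sin φ) = 0.2803.
σ_a = K_a γ z − 2c√K_a = 0.2803×103.5×12.0 − 2×419×0.5295 = -95.51 psf.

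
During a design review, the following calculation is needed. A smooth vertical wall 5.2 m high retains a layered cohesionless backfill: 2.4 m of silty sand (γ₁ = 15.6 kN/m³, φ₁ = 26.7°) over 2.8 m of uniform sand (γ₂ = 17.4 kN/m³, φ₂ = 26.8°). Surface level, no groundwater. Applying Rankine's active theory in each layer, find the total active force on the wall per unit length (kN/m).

K_a1 = tan²(45°−26.7°/2) = 0.3800; K_a2 = tan²(45°−26.8°/2) = 0.3785.
Layer 1: σ at base = K_a1 γ₁ h₁ = 14.23 kPa; P₁ = ½×14.23×2.4 = 17.07.
Layer 2: σ_v at top = γ₁h₁ = 37.44; σ_h top = K_a2×37.44 = 14.17; σ_h base = K_a2×(37.44+17.4×2.8) = 32.61.
P₂ = ½(14.17+32.61)×2.8 = 65.49. Total P_a = 17.07+65.49 = 82.56 kN/m.

82.6 kN/m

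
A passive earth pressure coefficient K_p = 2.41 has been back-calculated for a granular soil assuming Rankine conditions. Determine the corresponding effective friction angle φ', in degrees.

K_p = (1+sin φ)/(1−sin φ) ⇒ sin φ = (K_p − 1)/(K_p + 1) = 0.4135.
φ = arcsin(0.4135) = 24.42°.

24.4°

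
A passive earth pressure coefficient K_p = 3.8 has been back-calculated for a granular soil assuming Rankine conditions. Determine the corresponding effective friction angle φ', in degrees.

35.7°

K_p = (1+sin φ)/(1−sin φ) ⇒ sin φ = (K_p − 1)/(K_p + 1) = 0.5833.
φ = arcsin(0.5833) = 35.69°.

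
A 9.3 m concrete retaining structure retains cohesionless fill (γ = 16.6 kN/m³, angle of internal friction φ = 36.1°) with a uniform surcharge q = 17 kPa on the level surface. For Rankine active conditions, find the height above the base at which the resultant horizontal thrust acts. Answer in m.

K_a = 0.2585.
Triangular part P₁ = ½K_aγH² = 185.6 at H/3 = 3.100 m; rectangular part P₂ = K_a q H = 40.87 at H/2 = 4.650 m.
ȳ = (P₁·3.100 + P₂·4.650)/(P₁+P₂) = 3.380 m.

3.38 m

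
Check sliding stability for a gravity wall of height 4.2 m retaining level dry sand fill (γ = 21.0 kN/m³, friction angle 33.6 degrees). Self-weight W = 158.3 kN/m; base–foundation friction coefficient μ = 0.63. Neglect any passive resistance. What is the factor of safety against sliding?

1.87

K_a = tan²(45° − 33.6°/2) = 0.2875.
P_a = ½K_aγH² = 0.5×0.2875×21.0×4.2² = 53.25 kN/m, acting at H/3 = 1.400 m above the base.
FS_sliding = μW / P_a = 0.63×158.3 / 53.25 = 1.873.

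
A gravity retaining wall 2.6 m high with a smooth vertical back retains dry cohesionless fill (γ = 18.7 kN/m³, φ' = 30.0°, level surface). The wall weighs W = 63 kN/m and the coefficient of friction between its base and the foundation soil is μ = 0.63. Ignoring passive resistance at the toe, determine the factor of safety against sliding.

K_a = tan²(45° − 30.0°/2) = 0.3333.
P_a = ½K_aγH² = 0.5×0.3333×18.7×2.6² = 21.07 kN/m, acting at H/3 = 0.8667 m above the base.
FS_sliding = μW / P_a = 0.63×63 / 21.07 = 1.884.

1.88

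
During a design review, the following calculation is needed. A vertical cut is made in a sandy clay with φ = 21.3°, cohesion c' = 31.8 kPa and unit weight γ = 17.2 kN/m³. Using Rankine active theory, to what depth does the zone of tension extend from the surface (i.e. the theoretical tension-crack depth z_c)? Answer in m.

5.41 m

K_a = tan²(45° − 21.3°/2) = 0.4671; √K_a = 0.6834.
The active pressure is zero where K_a γ z = 2c√K_a, so z_c = 2c/(γ√K_a) = 2×31.8/(17.2×0.6834) = 5.410 m.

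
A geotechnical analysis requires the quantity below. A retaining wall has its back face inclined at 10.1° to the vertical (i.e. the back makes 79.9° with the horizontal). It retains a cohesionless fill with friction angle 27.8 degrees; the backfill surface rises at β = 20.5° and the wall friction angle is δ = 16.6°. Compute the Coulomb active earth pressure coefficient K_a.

K_a = sin²(α+φ) / [sin²α · sin(α−δ) · (1 + √{sin(φ+δ)sin(φ−β) / (sin(α−δ)sin(α+β))})²].
With α = 79.9°, φ = 27.8°, δ = 16.6°, β = 20.5°: K_a = 0.6033.

0.603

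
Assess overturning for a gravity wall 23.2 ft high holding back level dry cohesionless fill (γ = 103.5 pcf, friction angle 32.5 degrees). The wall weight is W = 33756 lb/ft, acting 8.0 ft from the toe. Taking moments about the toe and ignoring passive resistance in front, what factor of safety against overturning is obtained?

K_a = tan²(45° − 32.5°/2) = 0.3010.
P_a = ½K_aγH² = 0.5×0.3010×103.5×23.2² = 8384 lb/ft, acting at H/3 = 7.733 ft above the base.
Overturning moment M_o = P_a × H/3 = 8384 × 7.733 = 64830.
Resisting moment M_r = W × 8.0 = 33756 × 8.0 = 270000.
FS_overturning = M_r/M_o = 270000/64830 = 4.165.

4.17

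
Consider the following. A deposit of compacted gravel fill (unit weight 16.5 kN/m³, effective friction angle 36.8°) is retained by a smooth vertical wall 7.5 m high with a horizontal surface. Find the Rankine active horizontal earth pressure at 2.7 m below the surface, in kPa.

K_a = (1 − sin φ)/(1 + sin φ) = 0.2508.
σ_h = K_a γ z = 0.2508 × 16.5 × 2.7 = 11.17 kPa.

11.2 kPa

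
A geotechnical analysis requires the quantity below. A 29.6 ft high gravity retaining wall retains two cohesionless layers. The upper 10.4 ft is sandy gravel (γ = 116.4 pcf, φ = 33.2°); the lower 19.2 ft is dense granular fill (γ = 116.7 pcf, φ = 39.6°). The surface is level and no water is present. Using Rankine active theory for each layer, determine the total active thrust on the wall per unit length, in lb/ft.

11800 lb/ft

K_a1 = tan²(45°−33.2°/2) = 0.2924; K_a2 = tan²(45°−39.6°/2) = 0.2214.
Layer 1: σ at base = K_a1 γ₁ h₁ = 353.9 psf; P₁ = ½×353.9×10.4 = 1840.
Layer 2: σ_v at top = γ₁h₁ = 1211; σ_h top = K_a2×1211 = 268.1; σ_h base = K_a2×(1211+116.7×19.2) = 764.2.
P₂ = ½(268.1+764.2)×19.2 = 9910. Total P_a = 1840+9910 = 11750 lb/ft.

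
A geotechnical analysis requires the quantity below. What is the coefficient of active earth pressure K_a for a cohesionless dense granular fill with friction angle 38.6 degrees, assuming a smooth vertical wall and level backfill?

0.232

K_a = (1 − sin φ)/(1 + sin φ) = (1 − sin 38.6°)/(1 + sin 38.6°) = 0.2316.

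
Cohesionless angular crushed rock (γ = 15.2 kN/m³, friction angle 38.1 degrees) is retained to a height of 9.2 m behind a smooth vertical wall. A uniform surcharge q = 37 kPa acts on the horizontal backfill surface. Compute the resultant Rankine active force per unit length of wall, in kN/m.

K_a = tan²(45° − φ/2) = 0.2368.
Soil triangle: ½ K_a γ H² = 0.5×0.2368×15.2×9.2² = 152.3 kN/m.
Surcharge rectangle: K_a q H = 0.2368×37×9.2 = 80.62 kN/m.
Total = 152.3 + 80.62 = 233.0 kN/m.

233 kN/m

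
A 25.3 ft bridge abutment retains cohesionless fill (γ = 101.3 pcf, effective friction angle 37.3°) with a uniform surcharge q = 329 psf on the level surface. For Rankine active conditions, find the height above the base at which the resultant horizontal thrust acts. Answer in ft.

K_a = 0.2453.
Triangular part P₁ = ½K_aγH² = 7954 at H/3 = 8.433 ft; rectangular part P₂ = K_a q H = 2042 at H/2 = 12.65 ft.
ȳ = (P₁·8.433 + P₂·12.65)/(P₁+P₂) = 9.295 ft.

9.29 ft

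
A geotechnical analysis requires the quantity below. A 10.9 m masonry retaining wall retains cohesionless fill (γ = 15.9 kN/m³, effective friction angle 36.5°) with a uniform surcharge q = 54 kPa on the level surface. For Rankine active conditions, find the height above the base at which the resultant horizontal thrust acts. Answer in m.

K_a = 0.2541.
Triangular part P₁ = ½K_aγH² = 240.0 at H/3 = 3.633 m; rectangular part P₂ = K_a q H = 149.5 at H/2 = 5.450 m.
ȳ = (P₁·3.633 + P₂·5.450)/(P₁+P₂) = 4.331 m.

4.33 m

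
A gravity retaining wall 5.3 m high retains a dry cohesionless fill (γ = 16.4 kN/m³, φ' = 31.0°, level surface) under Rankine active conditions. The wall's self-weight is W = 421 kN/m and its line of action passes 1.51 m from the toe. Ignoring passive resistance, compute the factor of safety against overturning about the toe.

4.88

K_a = tan²(45° − 31.0°/2) = 0.3201.
P_a = ½K_aγH² = 0.5×0.3201×16.4×5.3² = 73.73 kN/m, acting at H/3 = 1.767 m above the base.
Overturning moment M_o = P_a × H/3 = 73.73 × 1.767 = 130.3.
Resisting moment M_r = W × 1.51 = 421 × 1.51 = 635.7.
FS_overturning = M_r/M_o = 635.7/130.3 = 4.880.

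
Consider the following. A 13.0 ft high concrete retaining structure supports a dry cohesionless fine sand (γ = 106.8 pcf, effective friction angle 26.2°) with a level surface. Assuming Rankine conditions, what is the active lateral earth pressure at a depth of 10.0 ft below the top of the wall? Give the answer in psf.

K_a = (1 − sin φ)/(1 + sin φ) = 0.3874.
σ_h = K_a γ z = 0.3874 × 106.8 × 10.0 = 413.8 psf.

414 psf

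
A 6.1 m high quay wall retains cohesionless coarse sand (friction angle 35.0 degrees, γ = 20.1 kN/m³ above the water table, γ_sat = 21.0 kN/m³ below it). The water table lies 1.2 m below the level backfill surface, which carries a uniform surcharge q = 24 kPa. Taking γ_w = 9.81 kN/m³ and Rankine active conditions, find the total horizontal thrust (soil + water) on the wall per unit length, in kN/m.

230 kN/m

K_a = tan²(45° − φ/2) = 0.2710.
γ' = 21.0 − 9.81 = 11.19 kN/m³. h₂ = H − d_w = 4.9 m.
σ'_h: at surface K_a·q = 6.504; at WT K_a(q+γd_w) = 13.04; at base K_a(q+γd_w+γ'h₂) = 27.90 kPa.
P₁ = ½(6.504+13.04)×1.2 = 11.73; P₂ = ½(13.04+27.90)×4.9 = 100.3; P_w = ½γ_w h₂² = 117.8.
Total = 11.73+100.3+117.8 = 229.8 kN/m.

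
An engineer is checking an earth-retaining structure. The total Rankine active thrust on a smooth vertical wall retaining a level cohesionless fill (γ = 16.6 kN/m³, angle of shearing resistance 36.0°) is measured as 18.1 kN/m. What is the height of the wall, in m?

2.90 m

K_a = 0.2596. P_a = ½ K_a γ H² ⇒ H = √(2P_a/(K_a γ)).
H = √(2×18.1/(0.2596×16.6)) = 2.898 m.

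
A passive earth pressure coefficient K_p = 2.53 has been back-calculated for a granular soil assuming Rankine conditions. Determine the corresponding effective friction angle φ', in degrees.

K_p = (1+sin φ)/(1−sin φ) ⇒ sin φ = (K_p − 1)/(K_p + 1) = 0.4334.
φ = arcsin(0.4334) = 25.69°.

25.7°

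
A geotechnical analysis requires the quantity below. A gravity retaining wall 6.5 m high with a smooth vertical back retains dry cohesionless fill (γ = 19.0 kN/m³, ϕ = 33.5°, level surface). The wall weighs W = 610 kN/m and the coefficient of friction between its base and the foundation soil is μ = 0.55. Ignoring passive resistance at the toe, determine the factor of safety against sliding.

K_a = tan²(45° − 33.5°/2) = 0.2887.
P_a = ½K_aγH² = 0.5×0.2887×19.0×6.5² = 115.9 kN/m, acting at H/3 = 2.167 m above the base.
FS_sliding = μW / P_a = 0.55×610 / 115.9 = 2.895.

2.90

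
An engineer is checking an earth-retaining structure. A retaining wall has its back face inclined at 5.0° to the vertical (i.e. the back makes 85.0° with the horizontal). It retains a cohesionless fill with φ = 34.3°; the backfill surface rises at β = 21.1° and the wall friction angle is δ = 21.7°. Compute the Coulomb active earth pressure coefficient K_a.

K_a = sin²(α+φ) / [sin²α · sin(α−δ) · (1 + √{sin(φ+δ)sin(φ−β) / (sin(α−δ)sin(α+β))})²].
With α = 85.0°, φ = 34.3°, δ = 21.7°, β = 21.1°: K_a = 0.3972.

0.397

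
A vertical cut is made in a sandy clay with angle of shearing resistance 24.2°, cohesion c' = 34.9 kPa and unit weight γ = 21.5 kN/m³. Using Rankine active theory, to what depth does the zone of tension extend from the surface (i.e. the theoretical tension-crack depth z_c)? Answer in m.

5.02 m

K_a = tan²(45° − 24.2°/2) = 0.4185; √K_a = 0.6469.
The active pressure is zero where K_a γ z = 2c√K_a, so z_c = 2c/(γ√K_a) = 2×34.9/(21.5×0.6469) = 5.018 m.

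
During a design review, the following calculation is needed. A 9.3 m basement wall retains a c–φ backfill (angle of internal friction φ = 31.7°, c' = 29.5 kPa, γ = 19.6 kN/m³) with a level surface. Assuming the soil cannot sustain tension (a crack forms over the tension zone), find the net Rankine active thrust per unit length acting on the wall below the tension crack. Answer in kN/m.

46.4 kN/m

K_a = 0.3111; √K_a = 0.5577.
Tension-crack depth z_c = 2c/(γ√K_a) = 2×29.5/(19.6×0.5577) = 5.397 m.
σ_a at base = K_a γ H − 2c√K_a = 0.3111×19.6×9.3 − 2×29.5×0.5577 = 23.80 kPa.
P_a = ½ × 23.80 × (H − z_c) = 0.5×23.80×3.903 = 46.43 kN/m.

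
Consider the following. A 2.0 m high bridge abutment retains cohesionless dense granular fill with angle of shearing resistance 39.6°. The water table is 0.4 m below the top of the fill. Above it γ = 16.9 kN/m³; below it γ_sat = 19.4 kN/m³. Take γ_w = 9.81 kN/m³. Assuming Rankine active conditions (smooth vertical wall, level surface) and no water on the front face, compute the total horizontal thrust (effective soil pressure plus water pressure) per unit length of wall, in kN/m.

18.0 kN/m

K_a = tan²(45° − φ/2) = 0.2214.
γ' = 19.4 − 9.81 = 9.590 kN/m³. Depth below WT = 1.6 m.
σ'_h at WT = K_a γ d_w = 1.497 kPa; at base = 1.497 + K_a γ' × 1.6 = 4.895 kPa.
P₁ (0–0.4 m) = ½×1.497×0.4 = 0.2994. P₂ (0.4–2.0 m) = ½(1.497+4.895)×1.6 = 5.113.
P_w = ½ γ_w h₂² = 0.5×9.81×1.6² = 12.56. Total = 0.2994+5.113+12.56 = 17.97 kN/m.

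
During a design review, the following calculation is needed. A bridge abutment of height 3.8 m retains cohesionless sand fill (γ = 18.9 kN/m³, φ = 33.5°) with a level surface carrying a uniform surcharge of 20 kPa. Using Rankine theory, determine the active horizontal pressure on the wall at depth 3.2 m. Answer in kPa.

23.2 kPa

K_a = (1 − sin φ)/(1 + sin φ) = 0.2887.
σ_v = γz + q = 18.9 × 3.2 + 20 = 80.48 kPa.
σ_h = K_a σ_v = 0.2887 × 80.48 = 23.24 kPa.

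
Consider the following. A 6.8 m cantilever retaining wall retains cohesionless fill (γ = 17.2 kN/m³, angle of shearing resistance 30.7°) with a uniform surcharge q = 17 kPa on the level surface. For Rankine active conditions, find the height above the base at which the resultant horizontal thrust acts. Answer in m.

K_a = 0.3240.
Triangular part P₁ = ½K_aγH² = 128.9 at H/3 = 2.267 m; rectangular part P₂ = K_a q H = 37.46 at H/2 = 3.400 m.
ȳ = (P₁·2.267 + P₂·3.400)/(P₁+P₂) = 2.522 m.

2.52 m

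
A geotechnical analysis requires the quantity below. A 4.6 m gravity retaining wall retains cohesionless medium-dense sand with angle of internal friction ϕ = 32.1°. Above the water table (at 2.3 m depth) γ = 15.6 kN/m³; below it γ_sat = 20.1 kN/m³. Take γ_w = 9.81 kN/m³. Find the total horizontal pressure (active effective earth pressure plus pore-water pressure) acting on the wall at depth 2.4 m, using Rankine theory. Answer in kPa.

12.3 kPa

K_a = (1 − sin φ)/(1 + sin φ) = 0.3060.
γ' = 20.1 − 9.81 = 10.29 kN/m³.
Effective vertical stress at 2.4 m: σ'_v = 15.6×2.3 + 10.29×0.100 = 36.91 kPa.
σ'_h = K_a σ'_v = 0.3060 × 36.91 = 11.29 kPa; u = γ_w × 0.100 = 0.9810 kPa.
Total σ_h = 11.29 + 0.9810 = 12.27 kPa.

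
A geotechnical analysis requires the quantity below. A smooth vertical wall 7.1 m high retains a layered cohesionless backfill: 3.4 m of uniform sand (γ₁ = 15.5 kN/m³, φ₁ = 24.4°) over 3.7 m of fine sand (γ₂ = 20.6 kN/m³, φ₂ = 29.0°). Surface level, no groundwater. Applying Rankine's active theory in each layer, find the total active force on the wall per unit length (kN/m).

154 kN/m

K_a1 = tan²(45°−24.4°/2) = 0.4153; K_a2 = tan²(45°−29.0°/2) = 0.3470.
Layer 1: σ at base = K_a1 γ₁ h₁ = 21.89 kPa; P₁ = ½×21.89×3.4 = 37.21.
Layer 2: σ_v at top = γ₁h₁ = 52.70; σ_h top = K_a2×52.70 = 18.29; σ_h base = K_a2×(52.70+20.6×3.7) = 44.73.
P₂ = ½(18.29+44.73)×3.7 = 116.6. Total P_a = 37.21+116.6 = 153.8 kN/m.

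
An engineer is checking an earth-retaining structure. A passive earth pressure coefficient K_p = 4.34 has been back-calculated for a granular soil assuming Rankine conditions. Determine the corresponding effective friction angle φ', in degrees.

K_p = (1+sin φ)/(1−sin φ) ⇒ sin φ = (K_p − 1)/(K_p + 1) = 0.6255.
φ = arcsin(0.6255) = 38.72°.

38.7°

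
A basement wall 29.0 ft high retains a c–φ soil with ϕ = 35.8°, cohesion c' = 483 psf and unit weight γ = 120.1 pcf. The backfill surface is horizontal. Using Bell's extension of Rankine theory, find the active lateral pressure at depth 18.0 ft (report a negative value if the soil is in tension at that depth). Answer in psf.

K_a = (1 − sin φ)/(1 + sin φ) = 0.2619.
σ_a = K_a γ z − 2c√K_a = 0.2619×120.1×18.0 − 2×483×0.5117 = 71.77 psf.

71.8 psf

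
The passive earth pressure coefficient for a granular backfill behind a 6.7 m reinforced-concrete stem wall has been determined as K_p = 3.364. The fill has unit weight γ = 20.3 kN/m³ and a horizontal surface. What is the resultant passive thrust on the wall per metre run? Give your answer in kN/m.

1530 kN/m

P = ½ K_p γ H² = 0.5 × 3.364 × 20.3 × 6.7² = 1533 kN/m.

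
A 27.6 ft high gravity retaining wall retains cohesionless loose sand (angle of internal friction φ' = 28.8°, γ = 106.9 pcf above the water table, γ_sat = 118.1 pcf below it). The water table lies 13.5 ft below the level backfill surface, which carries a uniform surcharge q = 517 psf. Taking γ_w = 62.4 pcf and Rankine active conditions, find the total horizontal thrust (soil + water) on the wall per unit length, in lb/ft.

K_a = tan²(45° − φ/2) = 0.3498.
γ' = 118.1 − 62.4 = 55.70 pcf. h₂ = H − d_w = 14.1 ft.
σ'_h: at surface K_a·q = 180.8; at WT K_a(q+γd_w) = 685.6; at base K_a(q+γd_w+γ'h₂) = 960.3 psf.
P₁ = ½(180.8+685.6)×13.5 = 5848; P₂ = ½(685.6+960.3)×14.1 = 11600; P_w = ½γ_w h₂² = 6203.
Total = 5848+11600+6203 = 23650 lb/ft.

23700 lb/ft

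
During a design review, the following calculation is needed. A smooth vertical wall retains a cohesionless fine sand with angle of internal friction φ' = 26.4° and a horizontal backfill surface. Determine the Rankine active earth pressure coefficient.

K_a = tan²(45° − φ/2) = tan²(31.80°) = 0.3844.

0.384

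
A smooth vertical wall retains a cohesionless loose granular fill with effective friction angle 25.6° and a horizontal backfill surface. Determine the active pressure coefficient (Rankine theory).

0.397

K_a = (1 − sin φ)/(1 + sin φ) = (1 − sin 25.6°)/(1 + sin 25.6°) = 0.3966.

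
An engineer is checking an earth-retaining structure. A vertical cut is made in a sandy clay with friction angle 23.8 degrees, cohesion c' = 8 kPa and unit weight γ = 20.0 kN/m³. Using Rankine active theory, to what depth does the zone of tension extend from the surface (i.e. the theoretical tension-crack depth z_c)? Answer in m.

K_a = tan²(45° − 23.8°/2) = 0.4250; √K_a = 0.6519.
The active pressure is zero where K_a γ z = 2c√K_a, so z_c = 2c/(γ√K_a) = 2×8/(20.0×0.6519) = 1.227 m.

1.23 m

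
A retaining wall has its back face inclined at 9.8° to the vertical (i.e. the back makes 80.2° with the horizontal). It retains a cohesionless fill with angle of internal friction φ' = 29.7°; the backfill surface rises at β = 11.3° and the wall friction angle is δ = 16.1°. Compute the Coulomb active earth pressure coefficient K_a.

0.449

K_a = sin²(α+φ) / [sin²α · sin(α−δ) · (1 + √{sin(φ+δ)sin(φ−β) / (sin(α−δ)sin(α+β))})²].
With α = 80.2°, φ = 29.7°, δ = 16.1°, β = 11.3°: K_a = 0.4489.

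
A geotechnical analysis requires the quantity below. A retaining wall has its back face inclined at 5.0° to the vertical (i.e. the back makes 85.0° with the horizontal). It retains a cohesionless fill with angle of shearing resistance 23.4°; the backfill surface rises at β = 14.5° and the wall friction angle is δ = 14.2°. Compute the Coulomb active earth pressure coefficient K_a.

0.553

K_a = sin²(α+φ) / [sin²α · sin(α−δ) · (1 + √{sin(φ+δ)sin(φ−β) / (sin(α−δ)sin(α+β))})²].
With α = 85.0°, φ = 23.4°, δ = 14.2°, β = 14.5°: K_a = 0.5527.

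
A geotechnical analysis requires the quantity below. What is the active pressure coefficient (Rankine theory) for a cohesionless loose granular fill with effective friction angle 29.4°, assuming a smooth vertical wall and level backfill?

K_a = (1 − sin φ)/(1 + sin φ) = (1 − sin 29.4°)/(1 + sin 29.4°) = 0.3415.

0.341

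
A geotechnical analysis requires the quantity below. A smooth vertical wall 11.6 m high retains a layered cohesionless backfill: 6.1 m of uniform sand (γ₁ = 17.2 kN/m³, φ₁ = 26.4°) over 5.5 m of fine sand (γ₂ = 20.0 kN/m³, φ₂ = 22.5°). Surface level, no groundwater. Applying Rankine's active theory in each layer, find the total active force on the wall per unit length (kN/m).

516 kN/m

K_a1 = tan²(45°−26.4°/2) = 0.3844; K_a2 = tan²(45°−22.5°/2) = 0.4465.
Layer 1: σ at base = K_a1 γ₁ h₁ = 40.33 kPa; P₁ = ½×40.33×6.1 = 123.0.
Layer 2: σ_v at top = γ₁h₁ = 104.9; σ_h top = K_a2×104.9 = 46.84; σ_h base = K_a2×(104.9+20.0×5.5) = 95.95.
P₂ = ½(46.84+95.95)×5.5 = 392.7. Total P_a = 123.0+392.7 = 515.7 kN/m.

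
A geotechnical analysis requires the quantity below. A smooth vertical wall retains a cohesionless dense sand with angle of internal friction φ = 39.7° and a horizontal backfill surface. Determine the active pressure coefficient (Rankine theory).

0.220

K_a = tan²(45° − φ/2) = tan²(25.15°) = 0.2204.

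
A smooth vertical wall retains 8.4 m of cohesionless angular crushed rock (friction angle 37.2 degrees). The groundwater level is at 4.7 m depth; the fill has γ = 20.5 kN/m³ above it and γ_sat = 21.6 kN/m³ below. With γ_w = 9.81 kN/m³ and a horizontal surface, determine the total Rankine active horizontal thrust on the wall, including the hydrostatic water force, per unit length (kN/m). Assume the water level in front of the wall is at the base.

K_a = tan²(45° − φ/2) = 0.2464.
γ' = 21.6 − 9.81 = 11.79 kN/m³. Depth below WT = 3.7 m.
σ'_h at WT = K_a γ d_w = 23.74 kPa; at base = 23.74 + K_a γ' × 3.7 = 34.49 kPa.
P₁ (0–4.7 m) = ½×23.74×4.7 = 55.79. P₂ (4.7–8.4 m) = ½(23.74+34.49)×3.7 = 107.7.
P_w = ½ γ_w h₂² = 0.5×9.81×3.7² = 67.15. Total = 55.79+107.7+67.15 = 230.7 kN/m.

231 kN/m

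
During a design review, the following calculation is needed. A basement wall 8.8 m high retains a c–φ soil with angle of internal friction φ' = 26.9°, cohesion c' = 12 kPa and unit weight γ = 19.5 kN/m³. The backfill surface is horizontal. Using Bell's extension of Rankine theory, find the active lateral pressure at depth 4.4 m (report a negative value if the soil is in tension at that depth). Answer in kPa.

K_a = (1 − sin φ)/(1 + sin φ) = 0.3770.
σ_a = K_a γ z − 2c√K_a = 0.3770×19.5×4.4 − 2×12×0.6140 = 17.61 kPa.

17.6 kPa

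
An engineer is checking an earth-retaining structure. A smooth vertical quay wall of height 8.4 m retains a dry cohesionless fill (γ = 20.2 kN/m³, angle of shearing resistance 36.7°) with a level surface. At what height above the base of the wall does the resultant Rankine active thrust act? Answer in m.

K_a = 0.2519.
The pressure distribution is triangular, so the resultant acts at H/3 above the base = 8.4/3 = 2.800 m.

2.80 m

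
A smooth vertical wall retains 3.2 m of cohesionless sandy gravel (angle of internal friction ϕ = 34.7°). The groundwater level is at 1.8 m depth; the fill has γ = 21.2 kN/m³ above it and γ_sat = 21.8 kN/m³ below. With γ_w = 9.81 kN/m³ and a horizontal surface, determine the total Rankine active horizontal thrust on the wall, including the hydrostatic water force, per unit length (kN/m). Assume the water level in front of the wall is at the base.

36.9 kN/m

K_a = tan²(45° − φ/2) = 0.2745.
γ' = 21.8 − 9.81 = 11.99 kN/m³. Depth below WT = 1.4 m.
σ'_h at WT = K_a γ d_w = 10.47 kPa; at base = 10.47 + K_a γ' × 1.4 = 15.08 kPa.
P₁ (0–1.8 m) = ½×10.47×1.8 = 9.426. P₂ (1.8–3.2 m) = ½(10.47+15.08)×1.4 = 17.89.
P_w = ½ γ_w h₂² = 0.5×9.81×1.4² = 9.614. Total = 9.426+17.89+9.614 = 36.93 kN/m.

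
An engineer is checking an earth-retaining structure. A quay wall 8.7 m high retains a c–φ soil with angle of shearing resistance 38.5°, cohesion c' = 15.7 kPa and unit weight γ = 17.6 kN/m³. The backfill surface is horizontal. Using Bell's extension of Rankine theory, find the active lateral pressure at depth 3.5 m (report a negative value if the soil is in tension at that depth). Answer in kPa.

-0.814 kPa

K_a = (1 − sin φ)/(1 + sin φ) = 0.2327.
σ_a = K_a γ z − 2c√K_a = 0.2327×17.6×3.5 − 2×15.7×0.4823 = -0.8140 kPa.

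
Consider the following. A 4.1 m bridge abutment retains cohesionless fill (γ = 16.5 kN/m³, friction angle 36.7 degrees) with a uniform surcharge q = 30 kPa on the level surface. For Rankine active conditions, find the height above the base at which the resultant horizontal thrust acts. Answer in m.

1.69 m

K_a = 0.2519.
Triangular part P₁ = ½K_aγH² = 34.93 at H/3 = 1.367 m; rectangular part P₂ = K_a q H = 30.98 at H/2 = 2.050 m.
ȳ = (P₁·1.367 + P₂·2.050)/(P₁+P₂) = 1.688 m.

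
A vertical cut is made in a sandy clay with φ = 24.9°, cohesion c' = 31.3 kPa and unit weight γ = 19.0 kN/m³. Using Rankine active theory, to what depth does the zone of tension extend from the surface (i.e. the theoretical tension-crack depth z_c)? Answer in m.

5.16 m

K_a = tan²(45° − 24.9°/2) = 0.4074; √K_a = 0.6383.
The active pressure is zero where K_a γ z = 2c√K_a, so z_c = 2c/(γ√K_a) = 2×31.3/(19.0×0.6383) = 5.162 m.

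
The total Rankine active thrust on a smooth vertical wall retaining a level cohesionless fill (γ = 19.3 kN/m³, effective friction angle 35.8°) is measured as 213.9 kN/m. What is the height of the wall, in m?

K_a = 0.2619. P_a = ½ K_a γ H² ⇒ H = √(2P_a/(K_a γ)).
H = √(2×213.9/(0.2619×19.3)) = 9.200 m.

9.20 m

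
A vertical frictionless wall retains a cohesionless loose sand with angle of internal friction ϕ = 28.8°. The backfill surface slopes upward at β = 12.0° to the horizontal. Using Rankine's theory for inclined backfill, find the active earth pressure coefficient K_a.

0.376

K_a = cos β · (cos β − √(cos²β − cos²φ)) / (cos β + √(cos²β − cos²φ)).
cos β = 0.9781, cos φ = 0.8763, √(cos²β − cos²φ) = 0.4346.
K_a = 0.9781 × (0.9781 − 0.4346)/(0.9781 + 0.4346) = 0.3764.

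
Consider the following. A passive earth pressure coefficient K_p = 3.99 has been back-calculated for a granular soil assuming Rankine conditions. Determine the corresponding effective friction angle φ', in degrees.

K_p = (1+sin φ)/(1−sin φ) ⇒ sin φ = (K_p − 1)/(K_p + 1) = 0.5992.
φ = arcsin(0.5992) = 36.81°.

36.8°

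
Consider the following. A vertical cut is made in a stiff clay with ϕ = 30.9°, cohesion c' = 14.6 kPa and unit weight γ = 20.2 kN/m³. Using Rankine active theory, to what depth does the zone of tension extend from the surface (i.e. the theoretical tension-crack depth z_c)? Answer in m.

K_a = tan²(45° − 30.9°/2) = 0.3214; √K_a = 0.5669.
The active pressure is zero where K_a γ z = 2c√K_a, so z_c = 2c/(γ√K_a) = 2×14.6/(20.2×0.5669) = 2.550 m.

2.55 m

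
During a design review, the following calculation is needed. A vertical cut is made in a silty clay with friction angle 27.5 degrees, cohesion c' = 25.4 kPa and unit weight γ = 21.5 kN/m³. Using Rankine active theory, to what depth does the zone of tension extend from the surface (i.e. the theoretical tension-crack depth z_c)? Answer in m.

3.89 m

K_a = tan²(45° − 27.5°/2) = 0.3682; √K_a = 0.6068.
The active pressure is zero where K_a γ z = 2c√K_a, so z_c = 2c/(γ√K_a) = 2×25.4/(21.5×0.6068) = 3.894 m.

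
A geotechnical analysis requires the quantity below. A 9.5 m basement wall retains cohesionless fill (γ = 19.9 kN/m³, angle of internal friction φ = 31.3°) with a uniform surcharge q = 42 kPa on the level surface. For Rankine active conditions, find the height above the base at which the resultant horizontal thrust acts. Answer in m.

3.65 m

K_a = 0.3162.
Triangular part P₁ = ½K_aγH² = 283.9 at H/3 = 3.167 m; rectangular part P₂ = K_a q H = 126.2 at H/2 = 4.750 m.
ȳ = (P₁·3.167 + P₂·4.750)/(P₁+P₂) = 3.654 m.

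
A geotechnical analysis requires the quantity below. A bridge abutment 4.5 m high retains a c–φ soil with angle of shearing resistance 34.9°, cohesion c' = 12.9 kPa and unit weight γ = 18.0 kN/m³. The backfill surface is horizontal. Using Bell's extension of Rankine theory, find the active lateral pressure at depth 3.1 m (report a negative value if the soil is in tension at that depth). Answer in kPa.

1.73 kPa

K_a = (1 − sin φ)/(1 + sin φ) = 0.2721.
σ_a = K_a γ z − 2c√K_a = 0.2721×18.0×3.1 − 2×12.9×0.5217 = 1.727 kPa.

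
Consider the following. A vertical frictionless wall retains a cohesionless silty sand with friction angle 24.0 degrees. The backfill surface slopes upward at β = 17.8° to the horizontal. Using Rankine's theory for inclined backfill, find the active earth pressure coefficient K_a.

0.533

K_a = cos β · (cos β − √(cos²β − cos²φ)) / (cos β + √(cos²β − cos²φ)).
cos β = 0.9521, cos φ = 0.9135, √(cos²β − cos²φ) = 0.2683.
K_a = 0.9521 × (0.9521 − 0.2683)/(0.9521 + 0.2683) = 0.5335.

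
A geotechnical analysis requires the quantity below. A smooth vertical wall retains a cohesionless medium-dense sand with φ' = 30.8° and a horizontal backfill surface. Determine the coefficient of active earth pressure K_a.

K_a = (1 − sin φ)/(1 + sin φ) = (1 − sin 30.8°)/(1 + sin 30.8°) = 0.3227.

0.323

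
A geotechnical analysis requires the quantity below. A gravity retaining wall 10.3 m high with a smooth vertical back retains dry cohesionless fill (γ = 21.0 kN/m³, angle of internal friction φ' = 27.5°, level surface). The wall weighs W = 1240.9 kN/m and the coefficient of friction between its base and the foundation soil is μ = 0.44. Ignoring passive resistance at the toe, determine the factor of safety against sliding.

K_a = tan²(45° − 27.5°/2) = 0.3682.
P_a = ½K_aγH² = 0.5×0.3682×21.0×10.3² = 410.2 kN/m, acting at H/3 = 3.433 m above the base.
FS_sliding = μW / P_a = 0.44×1240.9 / 410.2 = 1.331.

1.33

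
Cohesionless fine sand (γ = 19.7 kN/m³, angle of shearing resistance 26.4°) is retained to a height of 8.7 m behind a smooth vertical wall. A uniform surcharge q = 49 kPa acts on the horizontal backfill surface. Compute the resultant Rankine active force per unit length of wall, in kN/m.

450 kN/m

K_a = tan²(45° − φ/2) = 0.3844.
Soil triangle: ½ K_a γ H² = 0.5×0.3844×19.7×8.7² = 286.6 kN/m.
Surcharge rectangle: K_a q H = 0.3844×49×8.7 = 163.9 kN/m.
Total = 286.6 + 163.9 = 450.5 kN/m.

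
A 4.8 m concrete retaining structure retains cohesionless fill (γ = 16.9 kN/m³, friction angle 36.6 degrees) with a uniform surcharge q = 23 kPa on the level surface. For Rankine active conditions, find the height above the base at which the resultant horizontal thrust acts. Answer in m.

K_a = 0.2530.
Triangular part P₁ = ½K_aγH² = 49.25 at H/3 = 1.600 m; rectangular part P₂ = K_a q H = 27.93 at H/2 = 2.400 m.
ȳ = (P₁·1.600 + P₂·2.400)/(P₁+P₂) = 1.889 m.

1.89 m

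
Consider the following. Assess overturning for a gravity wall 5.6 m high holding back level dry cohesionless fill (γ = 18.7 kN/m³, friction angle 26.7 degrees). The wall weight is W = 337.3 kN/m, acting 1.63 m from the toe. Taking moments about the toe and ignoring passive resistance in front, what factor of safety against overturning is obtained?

K_a = tan²(45° − 26.7°/2) = 0.3800.
P_a = ½K_aγH² = 0.5×0.3800×18.7×5.6² = 111.4 kN/m, acting at H/3 = 1.867 m above the base.
Overturning moment M_o = P_a × H/3 = 111.4 × 1.867 = 208.0.
Resisting moment M_r = W × 1.63 = 337.3 × 1.63 = 549.8.
FS_overturning = M_r/M_o = 549.8/208.0 = 2.644.

2.64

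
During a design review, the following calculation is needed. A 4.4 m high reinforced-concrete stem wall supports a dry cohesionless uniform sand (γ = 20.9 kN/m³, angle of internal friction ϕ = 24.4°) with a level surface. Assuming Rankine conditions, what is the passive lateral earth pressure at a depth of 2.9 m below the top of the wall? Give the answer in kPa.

K_p = (1 + sin φ)/(1 − sin φ) = 2.408.
σ_h = K_p γ z = 2.408 × 20.9 × 2.9 = 145.9 kPa.

146 kPa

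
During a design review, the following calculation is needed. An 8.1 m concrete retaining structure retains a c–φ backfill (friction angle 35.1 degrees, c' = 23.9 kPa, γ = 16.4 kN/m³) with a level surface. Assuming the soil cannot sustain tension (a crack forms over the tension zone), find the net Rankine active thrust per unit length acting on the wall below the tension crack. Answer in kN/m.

K_a = 0.2698; √K_a = 0.5195.
Tension-crack depth z_c = 2c/(γ√K_a) = 2×23.9/(16.4×0.5195) = 5.611 m.
σ_a at base = K_a γ H − 2c√K_a = 0.2698×16.4×8.1 − 2×23.9×0.5195 = 11.02 kPa.
P_a = ½ × 11.02 × (H − z_c) = 0.5×11.02×2.489 = 13.71 kN/m.

13.7 kN/m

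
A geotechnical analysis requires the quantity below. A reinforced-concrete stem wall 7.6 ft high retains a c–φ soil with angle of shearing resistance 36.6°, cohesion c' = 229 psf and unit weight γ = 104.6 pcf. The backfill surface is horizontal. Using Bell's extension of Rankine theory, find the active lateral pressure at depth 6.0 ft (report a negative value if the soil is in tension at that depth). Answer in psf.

-71.6 psf

K_a = (1 − sin φ)/(1 + sin φ) = 0.2530.
σ_a = K_a γ z − 2c√K_a = 0.2530×104.6×6.0 − 2×229×0.5029 = -71.59 psf.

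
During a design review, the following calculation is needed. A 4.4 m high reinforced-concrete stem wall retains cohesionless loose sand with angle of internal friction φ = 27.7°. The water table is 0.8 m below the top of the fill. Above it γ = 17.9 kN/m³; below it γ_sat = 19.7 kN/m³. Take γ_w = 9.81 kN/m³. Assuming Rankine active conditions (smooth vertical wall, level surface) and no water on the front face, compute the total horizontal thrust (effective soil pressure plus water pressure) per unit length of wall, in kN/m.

108 kN/m

K_a = tan²(45° − φ/2) = 0.3653.
γ' = 19.7 − 9.81 = 9.890 kN/m³. Depth below WT = 3.6 m.
σ'_h at WT = K_a γ d_w = 5.232 kPa; at base = 5.232 + K_a γ' × 3.6 = 18.24 kPa.
P₁ (0–0.8 m) = ½×5.232×0.8 = 2.093. P₂ (0.8–4.4 m) = ½(5.232+18.24)×3.6 = 42.25.
P_w = ½ γ_w h₂² = 0.5×9.81×3.6² = 63.57. Total = 2.093+42.25+63.57 = 107.9 kN/m.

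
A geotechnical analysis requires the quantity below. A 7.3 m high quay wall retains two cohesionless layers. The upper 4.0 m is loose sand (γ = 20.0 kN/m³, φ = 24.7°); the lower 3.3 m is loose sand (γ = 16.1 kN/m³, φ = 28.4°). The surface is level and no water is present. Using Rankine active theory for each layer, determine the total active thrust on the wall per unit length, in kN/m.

K_a1 = tan²(45°−24.7°/2) = 0.4106; K_a2 = tan²(45°−28.4°/2) = 0.3554.
Layer 1: σ at base = K_a1 γ₁ h₁ = 32.85 kPa; P₁ = ½×32.85×4.0 = 65.69.
Layer 2: σ_v at top = γ₁h₁ = 80.00; σ_h top = K_a2×80.00 = 28.43; σ_h base = K_a2×(80.00+16.1×3.3) = 47.31.
P₂ = ½(28.43+47.31)×3.3 = 125.0. Total P_a = 65.69+125.0 = 190.7 kN/m.

191 kN/m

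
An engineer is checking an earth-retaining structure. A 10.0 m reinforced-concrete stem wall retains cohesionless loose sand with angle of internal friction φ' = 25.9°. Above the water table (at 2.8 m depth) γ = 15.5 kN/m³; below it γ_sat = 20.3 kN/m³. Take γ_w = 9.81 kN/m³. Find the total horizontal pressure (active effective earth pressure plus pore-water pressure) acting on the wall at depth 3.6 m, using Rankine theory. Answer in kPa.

K_a = (1 − sin φ)/(1 + sin φ) = 0.3920.
γ' = 20.3 − 9.81 = 10.49 kN/m³.
Effective vertical stress at 3.6 m: σ'_v = 15.5×2.8 + 10.49×0.800 = 51.79 kPa.
σ'_h = K_a σ'_v = 0.3920 × 51.79 = 20.30 kPa; u = γ_w × 0.800 = 7.848 kPa.
Total σ_h = 20.30 + 7.848 = 28.15 kPa.

28.1 kPa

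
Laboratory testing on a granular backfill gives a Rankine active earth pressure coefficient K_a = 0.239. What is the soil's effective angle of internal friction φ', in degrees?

37.9°

K_a = tan²(45° − φ/2) ⇒ 45° − φ/2 = arctan(√0.239) = 26.05°.
φ = 2(45° − 26.05°) = 37.89°.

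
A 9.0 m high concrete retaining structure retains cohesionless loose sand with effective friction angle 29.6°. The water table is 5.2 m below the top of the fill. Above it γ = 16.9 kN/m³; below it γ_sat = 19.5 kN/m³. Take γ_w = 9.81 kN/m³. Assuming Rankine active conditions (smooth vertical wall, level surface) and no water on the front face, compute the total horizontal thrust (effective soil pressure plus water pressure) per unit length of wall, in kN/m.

K_a = tan²(45° − φ/2) = 0.3387.
γ' = 19.5 − 9.81 = 9.690 kN/m³. Depth below WT = 3.8 m.
σ'_h at WT = K_a γ d_w = 29.77 kPa; at base = 29.77 + K_a γ' × 3.8 = 42.24 kPa.
P₁ (0–5.2 m) = ½×29.77×5.2 = 77.40. P₂ (5.2–9.0 m) = ½(29.77+42.24)×3.8 = 136.8.
P_w = ½ γ_w h₂² = 0.5×9.81×3.8² = 70.83. Total = 77.40+136.8+70.83 = 285.0 kN/m.

285 kN/m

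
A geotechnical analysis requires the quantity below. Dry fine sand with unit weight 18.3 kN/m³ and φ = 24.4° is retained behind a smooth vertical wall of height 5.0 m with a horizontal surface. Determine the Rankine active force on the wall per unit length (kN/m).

K_a = tan²(45° − φ/2) = 0.4153.
P_a = ½ K_a γ H² = 0.5 × 0.4153 × 18.3 × 5.0² = 95.01 kN/m.

95.0 kN/m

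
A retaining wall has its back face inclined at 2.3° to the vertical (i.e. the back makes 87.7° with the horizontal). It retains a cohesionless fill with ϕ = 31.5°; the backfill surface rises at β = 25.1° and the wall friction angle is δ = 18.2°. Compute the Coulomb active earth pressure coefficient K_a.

K_a = sin²(α+φ) / [sin²α · sin(α−δ) · (1 + √{sin(φ+δ)sin(φ−β) / (sin(α−δ)sin(α+β))})²].
With α = 87.7°, φ = 31.5°, δ = 18.2°, β = 25.1°: K_a = 0.4721.

0.472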